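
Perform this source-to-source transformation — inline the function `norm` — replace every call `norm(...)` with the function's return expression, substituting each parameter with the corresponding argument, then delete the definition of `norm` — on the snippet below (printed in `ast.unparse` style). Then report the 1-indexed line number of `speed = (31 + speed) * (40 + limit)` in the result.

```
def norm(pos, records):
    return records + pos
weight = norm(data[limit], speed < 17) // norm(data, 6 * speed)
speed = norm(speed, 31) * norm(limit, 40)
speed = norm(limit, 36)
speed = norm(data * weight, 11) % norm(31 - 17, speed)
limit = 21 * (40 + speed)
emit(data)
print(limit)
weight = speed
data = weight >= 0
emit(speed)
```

2

Transformed code:
weight = ((speed < 17) + data[limit]) // (6 * speed + data)
speed = (31 + speed) * (40 + limit)
speed = 36 + limit
speed = (11 + data * weight) % (speed + (31 - 17))
limit = 21 * (40 + speed)
emit(data)
print(limit)
weight = speed
data = weight >= 0
emit(speed)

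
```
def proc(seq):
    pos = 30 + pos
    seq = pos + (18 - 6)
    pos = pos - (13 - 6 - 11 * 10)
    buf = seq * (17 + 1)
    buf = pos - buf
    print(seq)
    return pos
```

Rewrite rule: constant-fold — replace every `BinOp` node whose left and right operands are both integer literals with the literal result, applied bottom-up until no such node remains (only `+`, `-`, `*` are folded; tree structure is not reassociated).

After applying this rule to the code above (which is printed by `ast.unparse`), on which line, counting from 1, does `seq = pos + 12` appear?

Transformed code:
def proc(seq):
    pos = 30 + pos
    seq = pos + 12
    pos = pos - -103
    buf = seq * 18
    buf = pos - buf
    print(seq)
    return pos

3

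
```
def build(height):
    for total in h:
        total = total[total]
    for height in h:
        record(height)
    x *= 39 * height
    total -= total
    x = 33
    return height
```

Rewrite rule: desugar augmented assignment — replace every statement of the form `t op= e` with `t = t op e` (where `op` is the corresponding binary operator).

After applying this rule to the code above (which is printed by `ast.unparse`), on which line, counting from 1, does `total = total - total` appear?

7

Transformed code:
def build(height):
    for total in h:
        total = total[total]
    for height in h:
        record(height)
    x = x * (39 * height)
    total = total - total
    x = 33
    return height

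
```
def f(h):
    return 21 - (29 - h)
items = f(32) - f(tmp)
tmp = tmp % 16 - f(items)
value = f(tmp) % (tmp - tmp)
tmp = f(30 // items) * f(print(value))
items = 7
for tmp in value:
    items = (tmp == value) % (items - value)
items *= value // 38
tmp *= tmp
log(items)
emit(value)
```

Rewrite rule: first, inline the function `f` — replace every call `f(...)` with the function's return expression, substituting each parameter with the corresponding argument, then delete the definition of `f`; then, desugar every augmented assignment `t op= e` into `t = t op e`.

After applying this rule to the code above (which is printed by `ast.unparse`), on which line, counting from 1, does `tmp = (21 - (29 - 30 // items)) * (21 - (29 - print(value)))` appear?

Transformed code:
items = 21 - (29 - 32) - (21 - (29 - tmp))
tmp = tmp % 16 - (21 - (29 - items))
value = (21 - (29 - tmp)) % (tmp - tmp)
tmp = (21 - (29 - 30 // items)) * (21 - (29 - print(value)))
items = 7
for tmp in value:
    items = (tmp == value) % (items - value)
items = items * (value // 38)
tmp = tmp * tmp
log(items)
emit(value)

4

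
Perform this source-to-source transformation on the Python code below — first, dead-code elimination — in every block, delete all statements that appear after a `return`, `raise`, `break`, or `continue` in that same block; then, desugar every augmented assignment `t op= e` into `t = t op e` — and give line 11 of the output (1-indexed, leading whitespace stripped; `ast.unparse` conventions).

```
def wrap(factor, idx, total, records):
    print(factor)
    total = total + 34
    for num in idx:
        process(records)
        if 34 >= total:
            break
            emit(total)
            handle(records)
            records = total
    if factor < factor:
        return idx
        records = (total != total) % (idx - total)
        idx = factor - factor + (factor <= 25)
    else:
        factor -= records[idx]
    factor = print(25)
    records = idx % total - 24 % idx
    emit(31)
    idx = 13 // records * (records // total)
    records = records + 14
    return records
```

Transformed code:
def wrap(factor, idx, total, records):
    print(factor)
    total = total + 34
    for num in idx:
        process(records)
        if 34 >= total:
            break
    if factor < factor:
        return idx
    else:
        factor = factor - records[idx]
    factor = print(25)
    records = idx % total - 24 % idx
    emit(31)
    idx = 13 // records * (records // total)
    records = records + 14
    return records

factor = factor - records[idx]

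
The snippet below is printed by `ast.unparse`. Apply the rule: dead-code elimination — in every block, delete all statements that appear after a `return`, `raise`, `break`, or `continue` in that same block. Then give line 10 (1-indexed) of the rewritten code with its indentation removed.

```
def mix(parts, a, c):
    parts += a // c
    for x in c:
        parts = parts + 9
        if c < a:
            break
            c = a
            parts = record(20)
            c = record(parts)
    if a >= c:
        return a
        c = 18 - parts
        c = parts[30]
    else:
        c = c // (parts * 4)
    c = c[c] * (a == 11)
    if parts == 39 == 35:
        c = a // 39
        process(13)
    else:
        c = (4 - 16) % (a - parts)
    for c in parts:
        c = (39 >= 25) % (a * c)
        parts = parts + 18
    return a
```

c = c // (parts * 4)

Transformed code:
def mix(parts, a, c):
    parts += a // c
    for x in c:
        parts = parts + 9
        if c < a:
            break
    if a >= c:
        return a
    else:
        c = c // (parts * 4)
    c = c[c] * (a == 11)
    if parts == 39 == 35:
        c = a // 39
        process(13)
    else:
        c = (4 - 16) % (a - parts)
    for c in parts:
        c = (39 >= 25) % (a * c)
        parts = parts + 18
    return a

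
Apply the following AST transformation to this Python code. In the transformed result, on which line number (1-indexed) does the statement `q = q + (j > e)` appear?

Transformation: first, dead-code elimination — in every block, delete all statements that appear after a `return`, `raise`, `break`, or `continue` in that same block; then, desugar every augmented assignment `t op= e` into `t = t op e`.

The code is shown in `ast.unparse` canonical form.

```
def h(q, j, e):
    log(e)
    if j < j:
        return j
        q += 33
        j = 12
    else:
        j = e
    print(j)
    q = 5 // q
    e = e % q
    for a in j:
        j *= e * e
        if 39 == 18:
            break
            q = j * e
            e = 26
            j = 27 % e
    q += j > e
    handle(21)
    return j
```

14

Transformed code:
def h(q, j, e):
    log(e)
    if j < j:
        return j
    else:
        j = e
    print(j)
    q = 5 // q
    e = e % q
    for a in j:
        j = j * (e * e)
        if 39 == 18:
            break
    q = q + (j > e)
    handle(21)
    return j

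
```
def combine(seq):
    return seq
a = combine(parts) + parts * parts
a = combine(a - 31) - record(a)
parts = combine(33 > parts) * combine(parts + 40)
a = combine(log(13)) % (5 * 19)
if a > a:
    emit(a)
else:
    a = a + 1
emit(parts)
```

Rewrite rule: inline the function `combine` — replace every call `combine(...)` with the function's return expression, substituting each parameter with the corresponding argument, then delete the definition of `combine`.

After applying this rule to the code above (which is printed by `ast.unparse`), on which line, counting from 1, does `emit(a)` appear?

Transformed code:
a = parts + parts * parts
a = a - 31 - record(a)
parts = (33 > parts) * (parts + 40)
a = log(13) % (5 * 19)
if a > a:
    emit(a)
else:
    a = a + 1
emit(parts)

6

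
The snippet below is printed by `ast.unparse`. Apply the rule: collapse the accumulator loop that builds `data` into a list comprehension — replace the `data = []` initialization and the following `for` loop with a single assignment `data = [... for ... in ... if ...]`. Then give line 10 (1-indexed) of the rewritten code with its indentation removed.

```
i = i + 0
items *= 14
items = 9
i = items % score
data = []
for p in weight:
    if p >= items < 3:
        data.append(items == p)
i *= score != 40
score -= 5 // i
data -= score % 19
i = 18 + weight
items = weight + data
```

items = weight + data

Transformed code:
i = i + 0
items *= 14
items = 9
i = items % score
data = [items == p for p in weight if p >= items < 3]
i *= score != 40
score -= 5 // i
data -= score % 19
i = 18 + weight
items = weight + data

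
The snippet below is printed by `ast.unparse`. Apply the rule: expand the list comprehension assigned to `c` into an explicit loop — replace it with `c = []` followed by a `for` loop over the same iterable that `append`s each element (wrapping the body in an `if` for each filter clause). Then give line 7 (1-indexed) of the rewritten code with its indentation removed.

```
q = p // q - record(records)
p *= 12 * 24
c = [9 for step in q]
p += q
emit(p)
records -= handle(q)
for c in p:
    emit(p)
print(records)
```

emit(p)

Transformed code:
q = p // q - record(records)
p *= 12 * 24
c = []
for step in q:
    c.append(9)
p += q
emit(p)
records -= handle(q)
for c in p:
    emit(p)
print(records)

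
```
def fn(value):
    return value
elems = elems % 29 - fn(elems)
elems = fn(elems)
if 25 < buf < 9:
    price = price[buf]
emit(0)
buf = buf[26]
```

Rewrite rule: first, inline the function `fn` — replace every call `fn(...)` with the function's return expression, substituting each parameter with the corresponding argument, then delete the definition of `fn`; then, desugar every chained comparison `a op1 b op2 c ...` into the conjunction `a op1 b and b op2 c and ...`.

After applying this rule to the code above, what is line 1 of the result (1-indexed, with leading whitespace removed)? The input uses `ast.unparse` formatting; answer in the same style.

Transformed code:
elems = elems % 29 - elems
elems = elems
if 25 < buf and buf < 9:
    price = price[buf]
emit(0)
buf = buf[26]

elems = elems % 29 - elems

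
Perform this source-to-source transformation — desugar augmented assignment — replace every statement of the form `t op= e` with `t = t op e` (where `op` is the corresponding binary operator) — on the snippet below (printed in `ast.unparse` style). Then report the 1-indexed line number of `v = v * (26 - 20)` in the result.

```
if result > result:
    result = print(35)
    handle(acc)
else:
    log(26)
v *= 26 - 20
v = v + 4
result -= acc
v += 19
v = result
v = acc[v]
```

Transformed code:
if result > result:
    result = print(35)
    handle(acc)
else:
    log(26)
v = v * (26 - 20)
v = v + 4
result = result - acc
v = v + 19
v = result
v = acc[v]

6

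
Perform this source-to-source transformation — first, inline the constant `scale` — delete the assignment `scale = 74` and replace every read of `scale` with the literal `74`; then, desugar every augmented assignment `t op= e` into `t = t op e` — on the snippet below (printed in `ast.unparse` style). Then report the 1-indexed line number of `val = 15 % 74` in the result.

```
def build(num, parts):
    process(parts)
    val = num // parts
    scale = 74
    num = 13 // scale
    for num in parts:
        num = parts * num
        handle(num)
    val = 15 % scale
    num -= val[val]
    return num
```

8

Transformed code:
def build(num, parts):
    process(parts)
    val = num // parts
    num = 13 // 74
    for num in parts:
        num = parts * num
        handle(num)
    val = 15 % 74
    num = num - val[val]
    return num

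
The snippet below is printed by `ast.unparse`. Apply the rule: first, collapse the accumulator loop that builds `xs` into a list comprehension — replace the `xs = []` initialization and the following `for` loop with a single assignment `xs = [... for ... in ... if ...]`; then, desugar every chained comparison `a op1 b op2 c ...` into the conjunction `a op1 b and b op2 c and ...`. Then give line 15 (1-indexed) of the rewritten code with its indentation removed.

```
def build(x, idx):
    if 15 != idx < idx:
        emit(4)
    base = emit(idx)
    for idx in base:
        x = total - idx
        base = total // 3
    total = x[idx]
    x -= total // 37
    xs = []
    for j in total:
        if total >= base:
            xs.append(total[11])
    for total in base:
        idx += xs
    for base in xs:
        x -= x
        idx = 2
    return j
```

idx = 2

Transformed code:
def build(x, idx):
    if 15 != idx and idx < idx:
        emit(4)
    base = emit(idx)
    for idx in base:
        x = total - idx
        base = total // 3
    total = x[idx]
    x -= total // 37
    xs = [total[11] for j in total if total >= base]
    for total in base:
        idx += xs
    for base in xs:
        x -= x
        idx = 2
    return j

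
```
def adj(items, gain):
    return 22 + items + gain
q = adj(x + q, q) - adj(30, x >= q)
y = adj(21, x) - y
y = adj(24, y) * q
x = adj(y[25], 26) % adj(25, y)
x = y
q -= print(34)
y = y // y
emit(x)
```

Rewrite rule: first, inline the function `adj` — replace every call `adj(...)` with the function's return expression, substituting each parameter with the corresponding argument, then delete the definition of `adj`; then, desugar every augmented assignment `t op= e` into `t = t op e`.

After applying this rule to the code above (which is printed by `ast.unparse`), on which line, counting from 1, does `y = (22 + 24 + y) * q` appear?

3

Transformed code:
q = 22 + (x + q) + q - (22 + 30 + (x >= q))
y = 22 + 21 + x - y
y = (22 + 24 + y) * q
x = (22 + y[25] + 26) % (22 + 25 + y)
x = y
q = q - print(34)
y = y // y
emit(x)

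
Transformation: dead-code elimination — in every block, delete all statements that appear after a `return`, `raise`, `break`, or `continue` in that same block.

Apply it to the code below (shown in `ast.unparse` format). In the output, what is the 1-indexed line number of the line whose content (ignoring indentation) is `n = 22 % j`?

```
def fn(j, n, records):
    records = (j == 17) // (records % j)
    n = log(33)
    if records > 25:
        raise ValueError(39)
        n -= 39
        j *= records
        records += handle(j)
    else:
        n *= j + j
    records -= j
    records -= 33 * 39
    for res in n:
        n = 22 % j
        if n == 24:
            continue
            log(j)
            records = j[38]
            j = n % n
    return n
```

Transformed code:
def fn(j, n, records):
    records = (j == 17) // (records % j)
    n = log(33)
    if records > 25:
        raise ValueError(39)
    else:
        n *= j + j
    records -= j
    records -= 33 * 39
    for res in n:
        n = 22 % j
        if n == 24:
            continue
    return n

11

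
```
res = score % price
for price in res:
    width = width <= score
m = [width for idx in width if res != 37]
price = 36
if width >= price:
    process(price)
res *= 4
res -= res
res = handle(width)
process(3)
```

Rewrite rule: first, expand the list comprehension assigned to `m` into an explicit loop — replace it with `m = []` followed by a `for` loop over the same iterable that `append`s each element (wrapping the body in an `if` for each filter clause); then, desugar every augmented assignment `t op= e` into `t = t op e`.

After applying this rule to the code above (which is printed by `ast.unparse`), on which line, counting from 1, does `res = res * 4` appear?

Transformed code:
res = score % price
for price in res:
    width = width <= score
m = []
for idx in width:
    if res != 37:
        m.append(width)
price = 36
if width >= price:
    process(price)
res = res * 4
res = res - res
res = handle(width)
process(3)

11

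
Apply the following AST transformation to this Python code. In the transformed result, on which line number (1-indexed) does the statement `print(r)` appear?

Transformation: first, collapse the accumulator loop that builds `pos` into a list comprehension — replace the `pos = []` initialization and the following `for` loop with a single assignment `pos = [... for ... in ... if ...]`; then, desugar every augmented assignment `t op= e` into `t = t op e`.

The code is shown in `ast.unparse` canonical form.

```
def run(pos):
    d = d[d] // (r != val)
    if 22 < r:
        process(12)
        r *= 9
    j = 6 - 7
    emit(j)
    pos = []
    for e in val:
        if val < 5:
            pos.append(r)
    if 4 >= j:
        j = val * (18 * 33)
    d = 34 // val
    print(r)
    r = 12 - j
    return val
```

Transformed code:
def run(pos):
    d = d[d] // (r != val)
    if 22 < r:
        process(12)
        r = r * 9
    j = 6 - 7
    emit(j)
    pos = [r for e in val if val < 5]
    if 4 >= j:
        j = val * (18 * 33)
    d = 34 // val
    print(r)
    r = 12 - j
    return val

12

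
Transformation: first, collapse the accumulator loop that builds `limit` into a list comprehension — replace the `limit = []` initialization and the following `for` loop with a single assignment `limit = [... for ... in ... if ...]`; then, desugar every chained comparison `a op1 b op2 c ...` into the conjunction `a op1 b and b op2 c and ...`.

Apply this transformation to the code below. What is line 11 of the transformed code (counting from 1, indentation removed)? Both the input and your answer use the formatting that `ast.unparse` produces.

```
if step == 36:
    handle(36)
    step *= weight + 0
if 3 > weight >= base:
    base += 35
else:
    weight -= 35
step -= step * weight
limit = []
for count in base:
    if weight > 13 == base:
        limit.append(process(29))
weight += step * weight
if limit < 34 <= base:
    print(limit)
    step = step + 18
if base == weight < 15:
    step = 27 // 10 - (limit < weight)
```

Transformed code:
if step == 36:
    handle(36)
    step *= weight + 0
if 3 > weight and weight >= base:
    base += 35
else:
    weight -= 35
step -= step * weight
limit = [process(29) for count in base if weight > 13 and 13 == base]
weight += step * weight
if limit < 34 and 34 <= base:
    print(limit)
    step = step + 18
if base == weight and weight < 15:
    step = 27 // 10 - (limit < weight)

if limit < 34 and 34 <= base:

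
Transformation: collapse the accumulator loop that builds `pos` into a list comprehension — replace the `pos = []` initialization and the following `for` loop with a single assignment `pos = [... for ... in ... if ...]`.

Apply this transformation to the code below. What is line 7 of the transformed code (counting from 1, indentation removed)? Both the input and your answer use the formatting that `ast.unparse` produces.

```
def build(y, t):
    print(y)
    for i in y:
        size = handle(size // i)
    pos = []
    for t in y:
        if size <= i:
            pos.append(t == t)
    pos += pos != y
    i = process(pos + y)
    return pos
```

i = process(pos + y)

Transformed code:
def build(y, t):
    print(y)
    for i in y:
        size = handle(size // i)
    pos = [t == t for t in y if size <= i]
    pos += pos != y
    i = process(pos + y)
    return pos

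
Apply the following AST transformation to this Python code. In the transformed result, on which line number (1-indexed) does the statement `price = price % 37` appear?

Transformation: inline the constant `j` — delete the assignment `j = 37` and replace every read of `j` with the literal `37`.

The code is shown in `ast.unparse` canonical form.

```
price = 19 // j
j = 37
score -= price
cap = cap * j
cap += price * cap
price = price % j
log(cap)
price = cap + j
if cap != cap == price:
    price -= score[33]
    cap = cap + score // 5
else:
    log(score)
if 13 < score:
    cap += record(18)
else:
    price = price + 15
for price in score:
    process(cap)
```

5

Transformed code:
price = 19 // 37
score -= price
cap = cap * 37
cap += price * cap
price = price % 37
log(cap)
price = cap + 37
if cap != cap == price:
    price -= score[33]
    cap = cap + score // 5
else:
    log(score)
if 13 < score:
    cap += record(18)
else:
    price = price + 15
for price in score:
    process(cap)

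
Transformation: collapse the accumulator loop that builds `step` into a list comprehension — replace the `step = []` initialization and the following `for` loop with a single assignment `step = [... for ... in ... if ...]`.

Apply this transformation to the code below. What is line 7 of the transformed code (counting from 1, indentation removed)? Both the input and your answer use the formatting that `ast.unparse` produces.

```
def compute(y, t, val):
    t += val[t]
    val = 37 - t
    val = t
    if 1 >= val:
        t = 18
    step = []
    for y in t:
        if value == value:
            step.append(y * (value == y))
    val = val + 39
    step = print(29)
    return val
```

Transformed code:
def compute(y, t, val):
    t += val[t]
    val = 37 - t
    val = t
    if 1 >= val:
        t = 18
    step = [y * (value == y) for y in t if value == value]
    val = val + 39
    step = print(29)
    return val

step = [y * (value == y) for y in t if value == value]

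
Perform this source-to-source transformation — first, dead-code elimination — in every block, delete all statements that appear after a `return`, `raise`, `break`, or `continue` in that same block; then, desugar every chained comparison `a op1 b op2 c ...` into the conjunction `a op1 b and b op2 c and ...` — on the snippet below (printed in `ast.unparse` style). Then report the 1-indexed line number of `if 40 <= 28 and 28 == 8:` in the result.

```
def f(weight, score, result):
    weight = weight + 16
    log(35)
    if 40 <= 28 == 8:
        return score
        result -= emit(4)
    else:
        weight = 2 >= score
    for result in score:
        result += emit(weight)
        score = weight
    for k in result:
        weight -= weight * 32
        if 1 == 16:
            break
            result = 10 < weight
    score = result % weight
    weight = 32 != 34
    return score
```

4

Transformed code:
def f(weight, score, result):
    weight = weight + 16
    log(35)
    if 40 <= 28 and 28 == 8:
        return score
    else:
        weight = 2 >= score
    for result in score:
        result += emit(weight)
        score = weight
    for k in result:
        weight -= weight * 32
        if 1 == 16:
            break
    score = result % weight
    weight = 32 != 34
    return score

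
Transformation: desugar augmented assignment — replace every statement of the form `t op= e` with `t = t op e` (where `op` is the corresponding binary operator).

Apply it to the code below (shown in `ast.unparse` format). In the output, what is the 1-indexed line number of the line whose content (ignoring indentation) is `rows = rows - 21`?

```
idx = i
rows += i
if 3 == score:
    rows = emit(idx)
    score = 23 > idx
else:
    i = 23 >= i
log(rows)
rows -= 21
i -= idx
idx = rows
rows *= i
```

Transformed code:
idx = i
rows = rows + i
if 3 == score:
    rows = emit(idx)
    score = 23 > idx
else:
    i = 23 >= i
log(rows)
rows = rows - 21
i = i - idx
idx = rows
rows = rows * i

9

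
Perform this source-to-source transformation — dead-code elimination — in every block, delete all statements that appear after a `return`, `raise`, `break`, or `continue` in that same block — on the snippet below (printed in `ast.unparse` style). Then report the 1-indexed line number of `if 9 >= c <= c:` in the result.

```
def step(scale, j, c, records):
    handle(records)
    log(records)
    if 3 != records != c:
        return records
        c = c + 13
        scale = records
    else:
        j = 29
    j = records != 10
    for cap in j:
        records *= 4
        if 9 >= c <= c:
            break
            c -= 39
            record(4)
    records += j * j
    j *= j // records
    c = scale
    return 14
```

11

Transformed code:
def step(scale, j, c, records):
    handle(records)
    log(records)
    if 3 != records != c:
        return records
    else:
        j = 29
    j = records != 10
    for cap in j:
        records *= 4
        if 9 >= c <= c:
            break
    records += j * j
    j *= j // records
    c = scale
    return 14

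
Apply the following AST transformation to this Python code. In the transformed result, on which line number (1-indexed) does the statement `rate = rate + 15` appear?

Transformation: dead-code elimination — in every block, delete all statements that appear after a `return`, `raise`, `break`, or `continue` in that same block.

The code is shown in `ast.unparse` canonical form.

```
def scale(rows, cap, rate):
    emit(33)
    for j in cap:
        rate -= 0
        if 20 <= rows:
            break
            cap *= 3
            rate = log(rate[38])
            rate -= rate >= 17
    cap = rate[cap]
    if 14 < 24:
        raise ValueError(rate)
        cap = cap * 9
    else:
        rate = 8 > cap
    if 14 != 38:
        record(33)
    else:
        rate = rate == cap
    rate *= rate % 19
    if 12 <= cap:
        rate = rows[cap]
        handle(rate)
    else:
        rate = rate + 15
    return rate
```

Transformed code:
def scale(rows, cap, rate):
    emit(33)
    for j in cap:
        rate -= 0
        if 20 <= rows:
            break
    cap = rate[cap]
    if 14 < 24:
        raise ValueError(rate)
    else:
        rate = 8 > cap
    if 14 != 38:
        record(33)
    else:
        rate = rate == cap
    rate *= rate % 19
    if 12 <= cap:
        rate = rows[cap]
        handle(rate)
    else:
        rate = rate + 15
    return rate

21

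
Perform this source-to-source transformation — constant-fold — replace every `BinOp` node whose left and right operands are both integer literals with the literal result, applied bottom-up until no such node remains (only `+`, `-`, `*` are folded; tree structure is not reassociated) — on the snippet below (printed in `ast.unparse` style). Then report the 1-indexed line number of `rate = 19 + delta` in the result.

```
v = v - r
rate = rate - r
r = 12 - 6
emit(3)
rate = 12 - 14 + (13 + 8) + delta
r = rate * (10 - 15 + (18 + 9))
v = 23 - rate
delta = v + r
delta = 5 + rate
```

Transformed code:
v = v - r
rate = rate - r
r = 6
emit(3)
rate = 19 + delta
r = rate * 22
v = 23 - rate
delta = v + r
delta = 5 + rate

5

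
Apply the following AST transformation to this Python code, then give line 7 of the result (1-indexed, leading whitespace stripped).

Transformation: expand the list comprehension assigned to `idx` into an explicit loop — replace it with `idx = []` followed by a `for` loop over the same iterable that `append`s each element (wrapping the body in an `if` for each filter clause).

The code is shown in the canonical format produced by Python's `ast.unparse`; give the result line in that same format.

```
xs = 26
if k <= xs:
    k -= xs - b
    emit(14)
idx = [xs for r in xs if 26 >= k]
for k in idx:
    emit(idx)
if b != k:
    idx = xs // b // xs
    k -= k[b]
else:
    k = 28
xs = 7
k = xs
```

if 26 >= k:

Transformed code:
xs = 26
if k <= xs:
    k -= xs - b
    emit(14)
idx = []
for r in xs:
    if 26 >= k:
        idx.append(xs)
for k in idx:
    emit(idx)
if b != k:
    idx = xs // b // xs
    k -= k[b]
else:
    k = 28
xs = 7
k = xs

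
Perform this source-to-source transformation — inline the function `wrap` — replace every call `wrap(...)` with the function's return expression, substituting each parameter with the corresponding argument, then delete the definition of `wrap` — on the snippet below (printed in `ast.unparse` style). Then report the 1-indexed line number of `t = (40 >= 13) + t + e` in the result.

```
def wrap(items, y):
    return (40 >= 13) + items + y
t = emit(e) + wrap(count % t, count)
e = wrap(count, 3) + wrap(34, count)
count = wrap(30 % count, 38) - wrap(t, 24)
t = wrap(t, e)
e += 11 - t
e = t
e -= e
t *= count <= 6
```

4

Transformed code:
t = emit(e) + ((40 >= 13) + count % t + count)
e = (40 >= 13) + count + 3 + ((40 >= 13) + 34 + count)
count = (40 >= 13) + 30 % count + 38 - ((40 >= 13) + t + 24)
t = (40 >= 13) + t + e
e += 11 - t
e = t
e -= e
t *= count <= 6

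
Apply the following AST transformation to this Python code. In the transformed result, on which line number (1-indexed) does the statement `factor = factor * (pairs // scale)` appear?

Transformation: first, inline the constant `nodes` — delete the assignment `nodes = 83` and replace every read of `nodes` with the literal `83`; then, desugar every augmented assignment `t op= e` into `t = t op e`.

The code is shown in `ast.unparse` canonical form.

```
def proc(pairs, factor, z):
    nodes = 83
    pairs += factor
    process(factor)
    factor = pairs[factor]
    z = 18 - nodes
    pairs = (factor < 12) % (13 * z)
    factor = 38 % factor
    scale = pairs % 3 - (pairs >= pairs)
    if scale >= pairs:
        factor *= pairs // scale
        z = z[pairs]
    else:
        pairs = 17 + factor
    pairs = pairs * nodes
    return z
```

10

Transformed code:
def proc(pairs, factor, z):
    pairs = pairs + factor
    process(factor)
    factor = pairs[factor]
    z = 18 - 83
    pairs = (factor < 12) % (13 * z)
    factor = 38 % factor
    scale = pairs % 3 - (pairs >= pairs)
    if scale >= pairs:
        factor = factor * (pairs // scale)
        z = z[pairs]
    else:
        pairs = 17 + factor
    pairs = pairs * 83
    return z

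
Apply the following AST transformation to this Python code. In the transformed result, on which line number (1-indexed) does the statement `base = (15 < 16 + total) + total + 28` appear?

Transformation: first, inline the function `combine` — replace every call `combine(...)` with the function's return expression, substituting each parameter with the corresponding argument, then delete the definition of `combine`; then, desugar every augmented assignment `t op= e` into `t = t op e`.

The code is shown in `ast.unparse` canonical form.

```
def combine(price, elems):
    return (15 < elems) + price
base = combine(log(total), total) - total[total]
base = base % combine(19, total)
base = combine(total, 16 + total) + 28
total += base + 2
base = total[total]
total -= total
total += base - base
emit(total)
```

Transformed code:
base = (15 < total) + log(total) - total[total]
base = base % ((15 < total) + 19)
base = (15 < 16 + total) + total + 28
total = total + (base + 2)
base = total[total]
total = total - total
total = total + (base - base)
emit(total)

3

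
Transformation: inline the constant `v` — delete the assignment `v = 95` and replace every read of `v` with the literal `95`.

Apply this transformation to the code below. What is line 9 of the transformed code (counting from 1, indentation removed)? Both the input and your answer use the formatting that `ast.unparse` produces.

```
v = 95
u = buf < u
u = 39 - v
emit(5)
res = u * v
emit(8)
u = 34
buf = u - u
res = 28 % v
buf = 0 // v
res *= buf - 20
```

Transformed code:
u = buf < u
u = 39 - 95
emit(5)
res = u * 95
emit(8)
u = 34
buf = u - u
res = 28 % 95
buf = 0 // 95
res *= buf - 20

buf = 0 // 95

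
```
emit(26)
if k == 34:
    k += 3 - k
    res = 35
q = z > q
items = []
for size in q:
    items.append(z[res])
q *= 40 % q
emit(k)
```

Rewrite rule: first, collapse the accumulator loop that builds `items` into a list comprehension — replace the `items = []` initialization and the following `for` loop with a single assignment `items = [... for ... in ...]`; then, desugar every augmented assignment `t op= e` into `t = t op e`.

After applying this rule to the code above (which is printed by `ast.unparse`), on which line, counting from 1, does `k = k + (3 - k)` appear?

Transformed code:
emit(26)
if k == 34:
    k = k + (3 - k)
    res = 35
q = z > q
items = [z[res] for size in q]
q = q * (40 % q)
emit(k)

3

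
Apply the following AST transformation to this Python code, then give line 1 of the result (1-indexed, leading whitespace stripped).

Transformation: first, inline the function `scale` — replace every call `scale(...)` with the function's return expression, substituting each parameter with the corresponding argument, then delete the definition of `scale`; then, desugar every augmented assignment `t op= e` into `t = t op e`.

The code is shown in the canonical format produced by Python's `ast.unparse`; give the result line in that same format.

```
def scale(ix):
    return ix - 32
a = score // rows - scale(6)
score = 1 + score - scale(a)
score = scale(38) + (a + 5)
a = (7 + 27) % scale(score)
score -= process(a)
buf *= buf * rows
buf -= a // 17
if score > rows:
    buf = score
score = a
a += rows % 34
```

a = score // rows - (6 - 32)

Transformed code:
a = score // rows - (6 - 32)
score = 1 + score - (a - 32)
score = 38 - 32 + (a + 5)
a = (7 + 27) % (score - 32)
score = score - process(a)
buf = buf * (buf * rows)
buf = buf - a // 17
if score > rows:
    buf = score
score = a
a = a + rows % 34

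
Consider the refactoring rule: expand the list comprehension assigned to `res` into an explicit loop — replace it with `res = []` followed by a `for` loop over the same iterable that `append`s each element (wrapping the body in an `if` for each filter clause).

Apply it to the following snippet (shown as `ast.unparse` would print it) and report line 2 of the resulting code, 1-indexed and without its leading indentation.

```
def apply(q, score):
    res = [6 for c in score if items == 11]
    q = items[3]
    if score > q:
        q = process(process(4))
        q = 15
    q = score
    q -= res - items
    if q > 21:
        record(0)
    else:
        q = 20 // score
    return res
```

Transformed code:
def apply(q, score):
    res = []
    for c in score:
        if items == 11:
            res.append(6)
    q = items[3]
    if score > q:
        q = process(process(4))
        q = 15
    q = score
    q -= res - items
    if q > 21:
        record(0)
    else:
        q = 20 // score
    return res

res = []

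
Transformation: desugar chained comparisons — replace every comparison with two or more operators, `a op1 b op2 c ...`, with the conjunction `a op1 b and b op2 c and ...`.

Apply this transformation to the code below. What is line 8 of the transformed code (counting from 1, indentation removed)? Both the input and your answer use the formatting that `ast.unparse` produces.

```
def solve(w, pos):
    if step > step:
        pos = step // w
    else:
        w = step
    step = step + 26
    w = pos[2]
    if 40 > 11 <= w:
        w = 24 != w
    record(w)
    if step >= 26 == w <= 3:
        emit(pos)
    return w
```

if 40 > 11 and 11 <= w:

Transformed code:
def solve(w, pos):
    if step > step:
        pos = step // w
    else:
        w = step
    step = step + 26
    w = pos[2]
    if 40 > 11 and 11 <= w:
        w = 24 != w
    record(w)
    if step >= 26 and 26 == w and (w <= 3):
        emit(pos)
    return w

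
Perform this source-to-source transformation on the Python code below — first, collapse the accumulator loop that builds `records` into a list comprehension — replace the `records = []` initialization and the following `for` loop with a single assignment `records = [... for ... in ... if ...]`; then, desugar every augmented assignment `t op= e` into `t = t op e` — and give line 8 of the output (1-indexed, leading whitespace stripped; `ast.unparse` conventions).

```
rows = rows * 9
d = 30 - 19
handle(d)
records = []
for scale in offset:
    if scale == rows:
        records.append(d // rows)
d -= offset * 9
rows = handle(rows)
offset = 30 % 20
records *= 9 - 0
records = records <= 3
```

records = records * (9 - 0)

Transformed code:
rows = rows * 9
d = 30 - 19
handle(d)
records = [d // rows for scale in offset if scale == rows]
d = d - offset * 9
rows = handle(rows)
offset = 30 % 20
records = records * (9 - 0)
records = records <= 3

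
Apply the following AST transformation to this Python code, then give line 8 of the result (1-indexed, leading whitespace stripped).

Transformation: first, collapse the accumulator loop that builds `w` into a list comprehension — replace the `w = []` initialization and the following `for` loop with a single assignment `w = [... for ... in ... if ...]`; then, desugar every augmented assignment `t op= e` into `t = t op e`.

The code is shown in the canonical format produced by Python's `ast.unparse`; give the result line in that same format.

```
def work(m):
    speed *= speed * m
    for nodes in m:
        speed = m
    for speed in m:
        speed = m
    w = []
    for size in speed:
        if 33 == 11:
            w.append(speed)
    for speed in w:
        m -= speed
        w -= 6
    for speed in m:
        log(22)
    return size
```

Transformed code:
def work(m):
    speed = speed * (speed * m)
    for nodes in m:
        speed = m
    for speed in m:
        speed = m
    w = [speed for size in speed if 33 == 11]
    for speed in w:
        m = m - speed
        w = w - 6
    for speed in m:
        log(22)
    return size

for speed in w:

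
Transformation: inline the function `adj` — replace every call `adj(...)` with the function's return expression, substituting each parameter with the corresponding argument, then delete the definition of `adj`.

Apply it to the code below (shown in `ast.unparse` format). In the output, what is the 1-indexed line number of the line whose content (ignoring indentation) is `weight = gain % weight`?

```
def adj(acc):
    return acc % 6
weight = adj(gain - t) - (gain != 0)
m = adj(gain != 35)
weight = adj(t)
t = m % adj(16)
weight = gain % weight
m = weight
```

Transformed code:
weight = (gain - t) % 6 - (gain != 0)
m = (gain != 35) % 6
weight = t % 6
t = m % (16 % 6)
weight = gain % weight
m = weight

5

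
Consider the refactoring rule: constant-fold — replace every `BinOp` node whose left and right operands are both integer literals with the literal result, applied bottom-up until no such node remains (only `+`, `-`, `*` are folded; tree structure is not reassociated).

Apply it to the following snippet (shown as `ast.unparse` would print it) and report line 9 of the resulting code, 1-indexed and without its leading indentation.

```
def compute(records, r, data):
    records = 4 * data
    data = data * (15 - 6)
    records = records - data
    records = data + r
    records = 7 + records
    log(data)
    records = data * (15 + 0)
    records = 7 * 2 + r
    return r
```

records = 14 + r

Transformed code:
def compute(records, r, data):
    records = 4 * data
    data = data * 9
    records = records - data
    records = data + r
    records = 7 + records
    log(data)
    records = data * 15
    records = 14 + r
    return r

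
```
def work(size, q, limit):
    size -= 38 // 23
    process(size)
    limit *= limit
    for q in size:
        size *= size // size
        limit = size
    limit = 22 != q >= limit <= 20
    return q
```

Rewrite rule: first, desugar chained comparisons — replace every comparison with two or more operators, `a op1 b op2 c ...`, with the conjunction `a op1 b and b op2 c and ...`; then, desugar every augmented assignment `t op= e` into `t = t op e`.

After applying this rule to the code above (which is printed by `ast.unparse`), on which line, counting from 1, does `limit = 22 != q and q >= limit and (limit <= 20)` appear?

8

Transformed code:
def work(size, q, limit):
    size = size - 38 // 23
    process(size)
    limit = limit * limit
    for q in size:
        size = size * (size // size)
        limit = size
    limit = 22 != q and q >= limit and (limit <= 20)
    return q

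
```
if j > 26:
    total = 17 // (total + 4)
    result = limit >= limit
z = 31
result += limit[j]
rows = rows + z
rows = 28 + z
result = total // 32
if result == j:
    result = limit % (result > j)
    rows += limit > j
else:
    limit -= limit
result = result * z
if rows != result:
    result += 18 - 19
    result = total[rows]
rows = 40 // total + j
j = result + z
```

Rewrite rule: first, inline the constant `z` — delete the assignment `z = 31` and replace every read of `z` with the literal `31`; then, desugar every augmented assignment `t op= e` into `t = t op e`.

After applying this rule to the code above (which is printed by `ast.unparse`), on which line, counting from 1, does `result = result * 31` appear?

13

Transformed code:
if j > 26:
    total = 17 // (total + 4)
    result = limit >= limit
result = result + limit[j]
rows = rows + 31
rows = 28 + 31
result = total // 32
if result == j:
    result = limit % (result > j)
    rows = rows + (limit > j)
else:
    limit = limit - limit
result = result * 31
if rows != result:
    result = result + (18 - 19)
    result = total[rows]
rows = 40 // total + j
j = result + 31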